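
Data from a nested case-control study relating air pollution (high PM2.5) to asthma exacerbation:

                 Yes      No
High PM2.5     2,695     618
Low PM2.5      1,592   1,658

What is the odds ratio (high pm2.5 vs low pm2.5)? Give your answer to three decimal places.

4.542

Cells: a = 2695, b = 618, c = 1592, d = 1658.
OR = (a·d)/(b·c) = (2695 × 1658) / (618 × 1592) = 4468310 / 983856 = 4.54163
The odds of asthma exacerbation are about 4.54 times as high in the high pm2.5 group.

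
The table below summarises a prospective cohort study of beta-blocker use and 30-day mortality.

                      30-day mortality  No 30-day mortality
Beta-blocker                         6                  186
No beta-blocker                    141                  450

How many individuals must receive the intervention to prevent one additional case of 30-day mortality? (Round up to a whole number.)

Risk in treated group = 6/192 = 0.03125; risk in control = 141/591 = 0.23858.
Absolute risk reduction = 0.23858 − 0.03125 = 0.20733
NNT = 1 / ARR = 1 / 0.20733 = 4.823 → round up → 5

5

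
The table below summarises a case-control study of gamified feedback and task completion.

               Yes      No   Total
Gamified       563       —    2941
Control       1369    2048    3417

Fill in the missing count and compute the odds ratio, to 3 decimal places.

0.354

The missing cell is in the exposed row: 2941 − 563 = 2378.
So a = 563, b = 2378, c = 1369, d = 2048.
OR = (a·d)/(b·c) = (563 × 2048) / (2378 × 1369) = 1153024 / 3255482 = 0.35418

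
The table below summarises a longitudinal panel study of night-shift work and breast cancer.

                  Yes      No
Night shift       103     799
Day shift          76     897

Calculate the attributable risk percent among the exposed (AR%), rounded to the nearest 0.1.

Cells: a = 103, b = 799, c = 76, d = 897.
Risk in exposed = 103/902 = 0.11419; risk in unexposed = 76/973 = 0.07811.
RR = 0.11419/0.07811 = 1.46194
AR% = (RR − 1)/RR × 100 = (1.46194 − 1)/1.46194 × 100 = 31.5978%

31.6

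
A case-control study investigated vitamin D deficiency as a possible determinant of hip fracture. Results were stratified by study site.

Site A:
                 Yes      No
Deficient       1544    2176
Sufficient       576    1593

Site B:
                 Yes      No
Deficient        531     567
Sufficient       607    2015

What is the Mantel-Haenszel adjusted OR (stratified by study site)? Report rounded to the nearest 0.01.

2.31

OR_MH = Σ(aᵢdᵢ/nᵢ) / Σ(bᵢcᵢ/nᵢ), where nᵢ is the stratum total.
Stratum 1 (Site A): n = 5889; a·d/n = 1544·1593/5889 = 417.6587; b·c/n = 2176·576/5889 = 212.8334
Stratum 2 (Site B): n = 3720; a·d/n = 531·2015/3720 = 287.6250; b·c/n = 567·607/3720 = 92.5185
OR_MH = (417.6587 + 287.6250) / (212.8334 + 92.5185) = 705.2837 / 305.3520 = 2.30974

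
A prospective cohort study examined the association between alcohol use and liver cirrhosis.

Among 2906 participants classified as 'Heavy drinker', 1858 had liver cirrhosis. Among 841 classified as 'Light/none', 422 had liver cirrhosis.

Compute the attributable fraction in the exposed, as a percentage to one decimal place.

From the description: a = 1858, b = 1048, c = 422, d = 419.
Risk in exposed = 1858/2906 = 0.63937; risk in unexposed = 422/841 = 0.50178.
RR = 0.63937/0.50178 = 1.27419
AR% = (RR − 1)/RR × 100 = (1.27419 − 1)/1.27419 × 100 = 21.5187%

21.5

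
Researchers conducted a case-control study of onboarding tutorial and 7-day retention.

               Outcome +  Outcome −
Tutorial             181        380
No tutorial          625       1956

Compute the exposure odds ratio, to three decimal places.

Cells: a = 181, b = 380, c = 625, d = 1956.
OR = (a·d)/(b·c) = (181 × 1956) / (380 × 625) = 354036 / 237500 = 1.49068
The odds of 7-day retention are about 1.49 times as high in the tutorial group.

1.491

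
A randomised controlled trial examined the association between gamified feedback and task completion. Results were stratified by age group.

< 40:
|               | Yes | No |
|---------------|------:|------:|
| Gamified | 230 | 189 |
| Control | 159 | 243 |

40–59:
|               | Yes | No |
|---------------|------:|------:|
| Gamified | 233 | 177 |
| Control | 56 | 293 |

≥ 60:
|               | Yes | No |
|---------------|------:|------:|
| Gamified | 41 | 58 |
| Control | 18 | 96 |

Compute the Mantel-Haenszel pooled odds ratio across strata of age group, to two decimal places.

3.23

OR_MH = Σ(aᵢdᵢ/nᵢ) / Σ(bᵢcᵢ/nᵢ), where nᵢ is the stratum total.
Stratum 1 (< 40): n = 821; a·d/n = 230·243/821 = 68.0755; b·c/n = 189·159/821 = 36.6029
Stratum 2 (40–59): n = 759; a·d/n = 233·293/759 = 89.9460; b·c/n = 177·56/759 = 13.0593
Stratum 3 (≥ 60): n = 213; a·d/n = 41·96/213 = 18.4789; b·c/n = 58·18/213 = 4.9014
OR_MH = (68.0755 + 89.9460 + 18.4789) / (36.6029 + 13.0593 + 4.9014) = 176.5004 / 54.5636 = 3.23476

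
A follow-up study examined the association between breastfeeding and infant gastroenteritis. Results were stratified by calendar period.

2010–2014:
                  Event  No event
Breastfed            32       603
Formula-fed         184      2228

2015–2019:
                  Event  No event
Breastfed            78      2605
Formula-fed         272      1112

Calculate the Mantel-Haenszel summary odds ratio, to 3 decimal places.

OR_MH = Σ(aᵢdᵢ/nᵢ) / Σ(bᵢcᵢ/nᵢ), where nᵢ is the stratum total.
Stratum 1 (2010–2014): n = 3047; a·d/n = 32·2228/3047 = 23.3988; b·c/n = 603·184/3047 = 36.4135
Stratum 2 (2015–2019): n = 4067; a·d/n = 78·1112/4067 = 21.3268; b·c/n = 2605·272/4067 = 174.2218
OR_MH = (23.3988 + 21.3268) / (36.4135 + 174.2218) = 44.7255 / 210.6353 = 0.21234

0.212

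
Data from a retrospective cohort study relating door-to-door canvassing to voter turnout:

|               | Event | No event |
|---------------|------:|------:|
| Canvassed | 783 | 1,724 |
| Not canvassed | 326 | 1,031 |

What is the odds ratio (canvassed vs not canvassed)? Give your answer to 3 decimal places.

1.436

Cells: a = 783, b = 1724, c = 326, d = 1031.
OR = (a·d)/(b·c) = (783 × 1031) / (1724 × 326) = 807273 / 562024 = 1.43637
The odds of voter turnout are about 1.44 times as high in the canvassed group.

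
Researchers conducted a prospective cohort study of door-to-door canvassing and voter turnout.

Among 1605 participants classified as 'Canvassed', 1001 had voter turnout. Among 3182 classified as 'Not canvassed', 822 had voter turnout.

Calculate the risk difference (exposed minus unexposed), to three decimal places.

0.365

From the description: a = 1001, b = 604, c = 822, d = 2360.
Risk in exposed = 1001/1605 = 0.623676; risk in unexposed = 822/3182 = 0.258328.
Risk difference = 0.623676 − 0.258328 = 0.365348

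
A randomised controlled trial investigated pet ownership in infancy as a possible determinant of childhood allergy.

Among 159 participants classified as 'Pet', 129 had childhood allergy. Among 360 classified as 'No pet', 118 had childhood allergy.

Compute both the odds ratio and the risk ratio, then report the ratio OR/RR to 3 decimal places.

From the description: a = 129, b = 30, c = 118, d = 242.
OR = (129·242)/(30·118) = 31218/3540 = 8.81864
Risk in exposed = 129/159 = 0.81132; risk in unexposed = 118/360 = 0.32778; RR = 2.47522
OR/RR = 8.81864 / 2.47522 = 3.56278
The outcome is not rare, so the OR lies further from 1 than the RR.

3.563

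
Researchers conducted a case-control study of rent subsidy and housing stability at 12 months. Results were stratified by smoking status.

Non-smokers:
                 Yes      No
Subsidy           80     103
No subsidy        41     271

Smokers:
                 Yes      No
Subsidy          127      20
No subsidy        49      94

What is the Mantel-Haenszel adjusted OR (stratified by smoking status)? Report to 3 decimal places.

OR_MH = Σ(aᵢdᵢ/nᵢ) / Σ(bᵢcᵢ/nᵢ), where nᵢ is the stratum total.
Stratum 1 (Non-smokers): n = 495; a·d/n = 80·271/495 = 43.7980; b·c/n = 103·41/495 = 8.5313
Stratum 2 (Smokers): n = 290; a·d/n = 127·94/290 = 41.1655; b·c/n = 20·49/290 = 3.3793
OR_MH = (43.7980 + 41.1655) / (8.5313 + 3.3793) = 84.9635 / 11.9106 = 7.13342

7.133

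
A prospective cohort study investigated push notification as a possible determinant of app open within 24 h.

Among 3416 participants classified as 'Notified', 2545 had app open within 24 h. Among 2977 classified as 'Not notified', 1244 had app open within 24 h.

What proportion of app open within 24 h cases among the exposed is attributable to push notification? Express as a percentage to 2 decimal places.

43.91

From the description: a = 2545, b = 871, c = 1244, d = 1733.
Risk in exposed = 2545/3416 = 0.74502; risk in unexposed = 1244/2977 = 0.41787.
RR = 0.74502/0.41787 = 1.78291
AR% = (RR − 1)/RR × 100 = (1.78291 − 1)/1.78291 × 100 = 43.9118%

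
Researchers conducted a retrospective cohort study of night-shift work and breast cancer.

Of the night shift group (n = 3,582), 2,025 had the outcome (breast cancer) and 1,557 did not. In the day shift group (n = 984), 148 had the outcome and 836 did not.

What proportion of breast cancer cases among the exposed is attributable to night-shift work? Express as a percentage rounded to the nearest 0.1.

73.4

From the description: a = 2025, b = 1557, c = 148, d = 836.
Risk in exposed = 2025/3582 = 0.56533; risk in unexposed = 148/984 = 0.15041.
RR = 0.56533/0.15041 = 3.75866
AR% = (RR − 1)/RR × 100 = (3.75866 − 1)/3.75866 × 100 = 73.3948%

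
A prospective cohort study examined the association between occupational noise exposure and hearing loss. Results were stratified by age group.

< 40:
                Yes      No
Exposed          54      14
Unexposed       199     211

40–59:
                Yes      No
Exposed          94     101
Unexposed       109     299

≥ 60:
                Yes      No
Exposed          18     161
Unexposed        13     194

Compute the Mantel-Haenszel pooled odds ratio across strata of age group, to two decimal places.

2.69

OR_MH = Σ(aᵢdᵢ/nᵢ) / Σ(bᵢcᵢ/nᵢ), where nᵢ is the stratum total.
Stratum 1 (< 40): n = 478; a·d/n = 54·211/478 = 23.8368; b·c/n = 14·199/478 = 5.8285
Stratum 2 (40–59): n = 603; a·d/n = 94·299/603 = 46.6103; b·c/n = 101·109/603 = 18.2570
Stratum 3 (≥ 60): n = 386; a·d/n = 18·194/386 = 9.0466; b·c/n = 161·13/386 = 5.4223
OR_MH = (23.8368 + 46.6103 + 9.0466) / (5.8285 + 18.2570 + 5.4223) = 79.4937 / 29.5078 = 2.69399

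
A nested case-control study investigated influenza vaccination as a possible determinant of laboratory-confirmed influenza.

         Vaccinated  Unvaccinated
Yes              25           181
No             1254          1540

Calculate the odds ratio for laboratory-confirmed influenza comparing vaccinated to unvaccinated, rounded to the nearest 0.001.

0.170

Reading the table with exposure as columns: a = 25 (Vaccinated, case), b = 1254 (Vaccinated, non-case), c = 181 (Unvaccinated, case), d = 1540.
OR = (a·d)/(b·c) = (25 × 1540) / (1254 × 181) = 38500 / 226974 = 0.16962
Exposure is associated with lower odds of laboratory-confirmed influenza (OR = 0.17 < 1).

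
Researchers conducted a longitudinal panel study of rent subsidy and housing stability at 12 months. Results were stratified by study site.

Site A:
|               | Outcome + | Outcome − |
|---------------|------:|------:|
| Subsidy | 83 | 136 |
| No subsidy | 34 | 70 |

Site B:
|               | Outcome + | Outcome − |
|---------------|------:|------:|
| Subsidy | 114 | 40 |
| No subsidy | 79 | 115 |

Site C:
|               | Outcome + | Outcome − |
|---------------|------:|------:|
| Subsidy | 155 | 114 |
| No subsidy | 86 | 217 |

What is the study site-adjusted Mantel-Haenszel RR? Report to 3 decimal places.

RR_MH = Σ(aᵢ·n₀ᵢ/nᵢ) / Σ(cᵢ·n₁ᵢ/nᵢ), with n₁ᵢ = aᵢ+bᵢ (exposed), n₀ᵢ = cᵢ+dᵢ (unexposed), nᵢ = n₁ᵢ+n₀ᵢ.
Stratum 1 (Site A): n₁ = 219, n₀ = 104, n = 323; a·n₀/n = 83·104/323 = 26.7245; c·n₁/n = 34·219/323 = 23.0526
Stratum 2 (Site B): n₁ = 154, n₀ = 194, n = 348; a·n₀/n = 114·194/348 = 63.5517; c·n₁/n = 79·154/348 = 34.9598
Stratum 3 (Site C): n₁ = 269, n₀ = 303, n = 572; a·n₀/n = 155·303/572 = 82.1066; c·n₁/n = 86·269/572 = 40.4441
RR_MH = (26.7245 + 63.5517 + 82.1066) / (23.0526 + 34.9598 + 40.4441) = 172.3828 / 98.4565 = 1.75085

1.751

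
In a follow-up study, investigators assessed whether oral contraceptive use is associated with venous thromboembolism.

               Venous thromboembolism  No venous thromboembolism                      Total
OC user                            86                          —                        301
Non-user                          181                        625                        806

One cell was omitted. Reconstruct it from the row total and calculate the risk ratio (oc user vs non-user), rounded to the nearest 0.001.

The missing cell is in the exposed row: 301 − 86 = 215.
So a = 86, b = 215, c = 181, d = 625.
RR = [a/(a+b)] / [c/(c+d)] = (86/301) / (181/806) = 0.28571/0.22457 = 1.27230

1.272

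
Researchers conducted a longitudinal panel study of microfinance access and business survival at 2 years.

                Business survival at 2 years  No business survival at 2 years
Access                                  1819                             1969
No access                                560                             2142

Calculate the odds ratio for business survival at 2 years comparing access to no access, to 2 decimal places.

Cells: a = 1819, b = 1969, c = 560, d = 2142.
OR = (a·d)/(b·c) = (1819 × 2142) / (1969 × 560) = 3896298 / 1102640 = 3.53361
The odds of business survival at 2 years are about 3.53 times as high in the access group.

3.53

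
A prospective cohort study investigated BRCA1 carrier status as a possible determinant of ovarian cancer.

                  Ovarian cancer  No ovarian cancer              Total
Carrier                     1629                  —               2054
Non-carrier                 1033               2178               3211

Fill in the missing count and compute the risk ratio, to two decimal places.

The missing cell is in the exposed row: 2054 − 1629 = 425.
So a = 1629, b = 425, c = 1033, d = 2178.
RR = [a/(a+b)] / [c/(c+d)] = (1629/2054) / (1033/3211) = 0.79309/0.32171 = 2.46525

2.47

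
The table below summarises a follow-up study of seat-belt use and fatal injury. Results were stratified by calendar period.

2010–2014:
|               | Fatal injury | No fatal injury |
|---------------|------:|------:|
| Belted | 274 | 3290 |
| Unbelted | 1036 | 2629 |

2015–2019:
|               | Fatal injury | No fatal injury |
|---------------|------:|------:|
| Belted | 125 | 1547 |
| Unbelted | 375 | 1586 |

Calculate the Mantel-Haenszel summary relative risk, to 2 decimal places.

RR_MH = Σ(aᵢ·n₀ᵢ/nᵢ) / Σ(cᵢ·n₁ᵢ/nᵢ), with n₁ᵢ = aᵢ+bᵢ (exposed), n₀ᵢ = cᵢ+dᵢ (unexposed), nᵢ = n₁ᵢ+n₀ᵢ.
Stratum 1 (2010–2014): n₁ = 3564, n₀ = 3665, n = 7229; a·n₀/n = 274·3665/7229 = 138.9141; c·n₁/n = 1036·3564/7229 = 510.7628
Stratum 2 (2015–2019): n₁ = 1672, n₀ = 1961, n = 3633; a·n₀/n = 125·1961/3633 = 67.4718; c·n₁/n = 375·1672/3633 = 172.5846
RR_MH = (138.9141 + 67.4718) / (510.7628 + 172.5846) = 206.3859 / 683.3474 = 0.30202

0.30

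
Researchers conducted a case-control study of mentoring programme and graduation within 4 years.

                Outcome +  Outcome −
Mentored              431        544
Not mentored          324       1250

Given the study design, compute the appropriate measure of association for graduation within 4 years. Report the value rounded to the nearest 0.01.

Cells: a = 431, b = 544, c = 324, d = 1250.
This is a case-control study: participants were sampled on outcome status, so risks in the source population cannot be estimated directly — relative risk is not valid here. The odds ratio is the appropriate measure.
OR = (a·d)/(b·c) = (431 × 1250) / (544 × 324) = 538750 / 176256 = 3.05663

3.06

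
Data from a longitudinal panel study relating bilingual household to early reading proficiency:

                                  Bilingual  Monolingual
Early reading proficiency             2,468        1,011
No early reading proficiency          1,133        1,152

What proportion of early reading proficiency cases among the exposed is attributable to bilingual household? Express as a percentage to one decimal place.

Reading the table with exposure as columns: a = 2468 (Bilingual, case), b = 1133 (Bilingual, non-case), c = 1011 (Monolingual, case), d = 1152.
Risk in exposed = 2468/3601 = 0.68537; risk in unexposed = 1011/2163 = 0.46741.
RR = 0.68537/0.46741 = 1.46632
AR% = (RR − 1)/RR × 100 = (1.46632 − 1)/1.46632 × 100 = 31.8018%

31.8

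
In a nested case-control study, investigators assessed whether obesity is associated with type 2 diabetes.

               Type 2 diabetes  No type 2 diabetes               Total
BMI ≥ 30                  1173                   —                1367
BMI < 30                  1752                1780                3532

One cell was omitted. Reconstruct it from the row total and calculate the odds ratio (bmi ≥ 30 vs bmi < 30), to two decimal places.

6.14

The missing cell is in the exposed row: 1367 − 1173 = 194.
So a = 1173, b = 194, c = 1752, d = 1780.
OR = (a·d)/(b·c) = (1173 × 1780) / (194 × 1752) = 2087940 / 339888 = 6.14302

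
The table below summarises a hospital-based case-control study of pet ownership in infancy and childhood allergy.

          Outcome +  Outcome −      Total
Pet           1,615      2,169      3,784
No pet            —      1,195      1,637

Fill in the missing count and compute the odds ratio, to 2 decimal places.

2.01

The missing cell is in the unexposed row: 1637 − 1195 = 442.
So a = 1615, b = 2169, c = 442, d = 1195.
OR = (a·d)/(b·c) = (1615 × 1195) / (2169 × 442) = 1929925 / 958698 = 2.01307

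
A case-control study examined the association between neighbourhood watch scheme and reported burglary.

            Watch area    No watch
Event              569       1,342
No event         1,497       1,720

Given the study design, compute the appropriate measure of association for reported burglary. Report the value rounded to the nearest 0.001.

Reading the table with exposure as columns: a = 569 (Watch area, case), b = 1497 (Watch area, non-case), c = 1342 (No watch, case), d = 1720.
This is a case-control study: participants were sampled on outcome status, so risks in the source population cannot be estimated directly — relative risk is not valid here. The odds ratio is the appropriate measure.
OR = (a·d)/(b·c) = (569 × 1720) / (1497 × 1342) = 978680 / 2008974 = 0.48715

0.487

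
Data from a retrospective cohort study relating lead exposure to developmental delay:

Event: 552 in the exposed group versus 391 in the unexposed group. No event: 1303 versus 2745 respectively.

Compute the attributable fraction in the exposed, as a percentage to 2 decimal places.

From the description: a = 552, b = 1303, c = 391, d = 2745.
Risk in exposed = 552/1855 = 0.29757; risk in unexposed = 391/3136 = 0.12468.
RR = 0.29757/0.12468 = 2.38668
AR% = (RR − 1)/RR × 100 = (2.38668 − 1)/2.38668 × 100 = 58.1008%

58.10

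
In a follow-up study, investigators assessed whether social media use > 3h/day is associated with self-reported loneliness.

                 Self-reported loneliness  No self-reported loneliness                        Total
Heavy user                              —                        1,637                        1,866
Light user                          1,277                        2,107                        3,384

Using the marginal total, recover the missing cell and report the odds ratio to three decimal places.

The missing cell is in the exposed row: 1866 − 1637 = 229.
So a = 229, b = 1637, c = 1277, d = 2107.
OR = (a·d)/(b·c) = (229 × 2107) / (1637 × 1277) = 482503 / 2090449 = 0.23081

0.231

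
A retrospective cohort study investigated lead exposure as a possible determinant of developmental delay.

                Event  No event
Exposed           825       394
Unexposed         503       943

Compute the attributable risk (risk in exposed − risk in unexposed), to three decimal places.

Cells: a = 825, b = 394, c = 503, d = 943.
Risk in exposed = 825/1219 = 0.676784; risk in unexposed = 503/1446 = 0.347856.
Risk difference = 0.676784 − 0.347856 = 0.328928

0.329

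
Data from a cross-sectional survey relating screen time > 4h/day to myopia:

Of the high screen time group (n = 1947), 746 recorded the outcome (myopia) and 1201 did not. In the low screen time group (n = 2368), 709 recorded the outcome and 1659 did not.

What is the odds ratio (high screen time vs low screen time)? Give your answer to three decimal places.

From the description: a = 746, b = 1201, c = 709, d = 1659.
OR = (a·d)/(b·c) = (746 × 1659) / (1201 × 709) = 1237614 / 851509 = 1.45344
The odds of myopia are about 1.45 times as high in the high screen time group.

1.453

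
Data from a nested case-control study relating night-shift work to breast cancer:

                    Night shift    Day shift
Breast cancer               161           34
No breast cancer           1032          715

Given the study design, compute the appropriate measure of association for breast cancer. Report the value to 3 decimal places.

3.281

Reading the table with exposure as columns: a = 161 (Night shift, case), b = 1032 (Night shift, non-case), c = 34 (Day shift, case), d = 715.
This is a nested case-control study: participants were sampled on outcome status, so risks in the source population cannot be estimated directly — relative risk is not valid here. The odds ratio is the appropriate measure.
OR = (a·d)/(b·c) = (161 × 715) / (1032 × 34) = 115115 / 35088 = 3.28075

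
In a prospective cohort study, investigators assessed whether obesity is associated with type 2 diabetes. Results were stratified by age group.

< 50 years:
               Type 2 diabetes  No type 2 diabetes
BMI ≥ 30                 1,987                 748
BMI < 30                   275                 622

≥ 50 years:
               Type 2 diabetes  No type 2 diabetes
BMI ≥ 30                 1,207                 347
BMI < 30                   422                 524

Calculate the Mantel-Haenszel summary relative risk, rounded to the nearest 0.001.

RR_MH = Σ(aᵢ·n₀ᵢ/nᵢ) / Σ(cᵢ·n₁ᵢ/nᵢ), with n₁ᵢ = aᵢ+bᵢ (exposed), n₀ᵢ = cᵢ+dᵢ (unexposed), nᵢ = n₁ᵢ+n₀ᵢ.
Stratum 1 (< 50 years): n₁ = 2735, n₀ = 897, n = 3632; a·n₀/n = 1987·897/3632 = 490.7321; c·n₁/n = 275·2735/3632 = 207.0829
Stratum 2 (≥ 50 years): n₁ = 1554, n₀ = 946, n = 2500; a·n₀/n = 1207·946/2500 = 456.7288; c·n₁/n = 422·1554/2500 = 262.3152
RR_MH = (490.7321 + 456.7288) / (207.0829 + 262.3152) = 947.4609 / 469.3981 = 2.01846

2.018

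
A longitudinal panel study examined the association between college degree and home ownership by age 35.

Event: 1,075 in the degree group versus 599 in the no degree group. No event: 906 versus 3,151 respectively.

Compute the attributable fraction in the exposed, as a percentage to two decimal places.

70.56

From the description: a = 1075, b = 906, c = 599, d = 3151.
Risk in exposed = 1075/1981 = 0.54266; risk in unexposed = 599/3750 = 0.15973.
RR = 0.54266/0.15973 = 3.39726
AR% = (RR − 1)/RR × 100 = (3.39726 − 1)/3.39726 × 100 = 70.5645%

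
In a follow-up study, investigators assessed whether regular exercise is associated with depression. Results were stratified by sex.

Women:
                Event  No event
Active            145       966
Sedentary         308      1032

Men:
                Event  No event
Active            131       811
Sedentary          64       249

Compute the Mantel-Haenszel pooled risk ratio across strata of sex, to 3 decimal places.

0.597

RR_MH = Σ(aᵢ·n₀ᵢ/nᵢ) / Σ(cᵢ·n₁ᵢ/nᵢ), with n₁ᵢ = aᵢ+bᵢ (exposed), n₀ᵢ = cᵢ+dᵢ (unexposed), nᵢ = n₁ᵢ+n₀ᵢ.
Stratum 1 (Women): n₁ = 1111, n₀ = 1340, n = 2451; a·n₀/n = 145·1340/2451 = 79.2738; c·n₁/n = 308·1111/2451 = 139.6116
Stratum 2 (Men): n₁ = 942, n₀ = 313, n = 1255; a·n₀/n = 131·313/1255 = 32.6717; c·n₁/n = 64·942/1255 = 48.0382
RR_MH = (79.2738 + 32.6717) / (139.6116 + 48.0382) = 111.9455 / 187.6498 = 0.59657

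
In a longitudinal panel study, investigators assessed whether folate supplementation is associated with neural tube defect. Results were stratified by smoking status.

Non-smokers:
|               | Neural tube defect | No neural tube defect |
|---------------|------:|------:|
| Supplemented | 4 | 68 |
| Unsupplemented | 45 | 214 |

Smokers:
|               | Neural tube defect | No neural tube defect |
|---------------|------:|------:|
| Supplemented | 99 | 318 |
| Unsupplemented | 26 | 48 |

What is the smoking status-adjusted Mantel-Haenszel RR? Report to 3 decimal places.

0.566

RR_MH = Σ(aᵢ·n₀ᵢ/nᵢ) / Σ(cᵢ·n₁ᵢ/nᵢ), with n₁ᵢ = aᵢ+bᵢ (exposed), n₀ᵢ = cᵢ+dᵢ (unexposed), nᵢ = n₁ᵢ+n₀ᵢ.
Stratum 1 (Non-smokers): n₁ = 72, n₀ = 259, n = 331; a·n₀/n = 4·259/331 = 3.1299; c·n₁/n = 45·72/331 = 9.7885
Stratum 2 (Smokers): n₁ = 417, n₀ = 74, n = 491; a·n₀/n = 99·74/491 = 14.9206; c·n₁/n = 26·417/491 = 22.0815
RR_MH = (3.1299 + 14.9206) / (9.7885 + 22.0815) = 18.0505 / 31.8700 = 0.56638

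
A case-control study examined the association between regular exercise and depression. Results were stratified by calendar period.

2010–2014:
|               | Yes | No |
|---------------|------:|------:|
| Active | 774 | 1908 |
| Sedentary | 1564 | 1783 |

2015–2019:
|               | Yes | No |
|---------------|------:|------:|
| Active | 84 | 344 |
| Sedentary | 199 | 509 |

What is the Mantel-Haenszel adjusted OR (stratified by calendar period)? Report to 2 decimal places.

0.48

OR_MH = Σ(aᵢdᵢ/nᵢ) / Σ(bᵢcᵢ/nᵢ), where nᵢ is the stratum total.
Stratum 1 (2010–2014): n = 6029; a·d/n = 774·1783/6029 = 228.9006; b·c/n = 1908·1564/6029 = 494.9597
Stratum 2 (2015–2019): n = 1136; a·d/n = 84·509/1136 = 37.6373; b·c/n = 344·199/1136 = 60.2606
OR_MH = (228.9006 + 37.6373) / (494.9597 + 60.2606) = 266.5380 / 555.2203 = 0.48006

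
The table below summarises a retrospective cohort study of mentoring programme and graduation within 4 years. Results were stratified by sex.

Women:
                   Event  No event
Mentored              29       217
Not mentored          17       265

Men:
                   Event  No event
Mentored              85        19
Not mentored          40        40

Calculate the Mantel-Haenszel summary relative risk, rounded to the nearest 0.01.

1.72

RR_MH = Σ(aᵢ·n₀ᵢ/nᵢ) / Σ(cᵢ·n₁ᵢ/nᵢ), with n₁ᵢ = aᵢ+bᵢ (exposed), n₀ᵢ = cᵢ+dᵢ (unexposed), nᵢ = n₁ᵢ+n₀ᵢ.
Stratum 1 (Women): n₁ = 246, n₀ = 282, n = 528; a·n₀/n = 29·282/528 = 15.4886; c·n₁/n = 17·246/528 = 7.9205
Stratum 2 (Men): n₁ = 104, n₀ = 80, n = 184; a·n₀/n = 85·80/184 = 36.9565; c·n₁/n = 40·104/184 = 22.6087
RR_MH = (15.4886 + 36.9565) / (7.9205 + 22.6087) = 52.4452 / 30.5292 = 1.71787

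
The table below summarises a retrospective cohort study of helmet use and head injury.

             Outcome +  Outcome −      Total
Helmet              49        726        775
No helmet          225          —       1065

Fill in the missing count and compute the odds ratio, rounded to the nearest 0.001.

The missing cell is in the unexposed row: 1065 − 225 = 840.
So a = 49, b = 726, c = 225, d = 840.
OR = (a·d)/(b·c) = (49 × 840) / (726 × 225) = 41160 / 163350 = 0.25197

0.252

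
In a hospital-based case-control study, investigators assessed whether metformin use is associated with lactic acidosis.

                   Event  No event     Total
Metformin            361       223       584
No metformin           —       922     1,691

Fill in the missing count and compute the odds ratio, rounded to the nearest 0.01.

The missing cell is in the unexposed row: 1691 − 922 = 769.
So a = 361, b = 223, c = 769, d = 922.
OR = (a·d)/(b·c) = (361 × 922) / (223 × 769) = 332842 / 171487 = 1.94092

1.94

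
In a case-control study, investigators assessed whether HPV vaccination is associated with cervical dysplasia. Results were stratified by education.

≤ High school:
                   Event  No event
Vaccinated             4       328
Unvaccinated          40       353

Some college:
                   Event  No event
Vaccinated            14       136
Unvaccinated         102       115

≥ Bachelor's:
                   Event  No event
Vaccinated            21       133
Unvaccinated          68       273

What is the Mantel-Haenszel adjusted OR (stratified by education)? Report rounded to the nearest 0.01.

0.24

OR_MH = Σ(aᵢdᵢ/nᵢ) / Σ(bᵢcᵢ/nᵢ), where nᵢ is the stratum total.
Stratum 1 (≤ High school): n = 725; a·d/n = 4·353/725 = 1.9476; b·c/n = 328·40/725 = 18.0966
Stratum 2 (Some college): n = 367; a·d/n = 14·115/367 = 4.3869; b·c/n = 136·102/367 = 37.7984
Stratum 3 (≥ Bachelor's): n = 495; a·d/n = 21·273/495 = 11.5818; b·c/n = 133·68/495 = 18.2707
OR_MH = (1.9476 + 4.3869 + 11.5818) / (18.0966 + 37.7984 + 18.2707) = 17.9163 / 74.1656 = 0.24157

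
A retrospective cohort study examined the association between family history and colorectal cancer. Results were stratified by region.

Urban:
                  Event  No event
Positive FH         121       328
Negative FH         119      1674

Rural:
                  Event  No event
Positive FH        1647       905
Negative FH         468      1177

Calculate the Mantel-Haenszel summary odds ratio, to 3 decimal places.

4.667

OR_MH = Σ(aᵢdᵢ/nᵢ) / Σ(bᵢcᵢ/nᵢ), where nᵢ is the stratum total.
Stratum 1 (Urban): n = 2242; a·d/n = 121·1674/2242 = 90.3452; b·c/n = 328·119/2242 = 17.4095
Stratum 2 (Rural): n = 4197; a·d/n = 1647·1177/4197 = 461.8821; b·c/n = 905·468/4197 = 100.9149
OR_MH = (90.3452 + 461.8821) / (17.4095 + 100.9149) = 552.2273 / 118.3244 = 4.66706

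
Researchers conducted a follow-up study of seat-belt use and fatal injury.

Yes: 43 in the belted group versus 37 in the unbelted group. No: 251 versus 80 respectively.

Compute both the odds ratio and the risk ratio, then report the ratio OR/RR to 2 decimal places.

From the description: a = 43, b = 251, c = 37, d = 80.
OR = (43·80)/(251·37) = 3440/9287 = 0.37041
Risk in exposed = 43/294 = 0.14626; risk in unexposed = 37/117 = 0.31624; RR = 0.46249
OR/RR = 0.37041 / 0.46249 = 0.80090
The outcome is not rare, so the OR lies further from 1 than the RR.

0.80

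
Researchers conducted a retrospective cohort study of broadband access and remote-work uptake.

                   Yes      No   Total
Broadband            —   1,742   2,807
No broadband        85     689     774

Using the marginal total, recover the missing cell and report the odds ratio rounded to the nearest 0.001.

The missing cell is in the exposed row: 2807 − 1742 = 1065.
So a = 1065, b = 1742, c = 85, d = 689.
OR = (a·d)/(b·c) = (1065 × 689) / (1742 × 85) = 733785 / 148070 = 4.95566

4.956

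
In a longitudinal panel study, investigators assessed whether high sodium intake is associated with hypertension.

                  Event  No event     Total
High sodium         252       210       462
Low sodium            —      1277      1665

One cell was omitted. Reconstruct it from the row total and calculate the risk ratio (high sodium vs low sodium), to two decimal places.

2.34

The missing cell is in the unexposed row: 1665 − 1277 = 388.
So a = 252, b = 210, c = 388, d = 1277.
RR = [a/(a+b)] / [c/(c+d)] = (252/462) / (388/1665) = 0.54545/0.23303 = 2.34067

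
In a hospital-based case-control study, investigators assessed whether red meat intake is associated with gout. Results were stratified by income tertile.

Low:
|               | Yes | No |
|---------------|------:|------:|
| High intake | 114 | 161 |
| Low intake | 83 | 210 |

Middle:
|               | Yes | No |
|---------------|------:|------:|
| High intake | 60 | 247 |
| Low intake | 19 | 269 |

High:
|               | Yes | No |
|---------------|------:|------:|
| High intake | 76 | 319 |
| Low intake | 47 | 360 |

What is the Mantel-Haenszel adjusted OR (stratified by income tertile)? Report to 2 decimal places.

2.06

OR_MH = Σ(aᵢdᵢ/nᵢ) / Σ(bᵢcᵢ/nᵢ), where nᵢ is the stratum total.
Stratum 1 (Low): n = 568; a·d/n = 114·210/568 = 42.1479; b·c/n = 161·83/568 = 23.5264
Stratum 2 (Middle): n = 595; a·d/n = 60·269/595 = 27.1261; b·c/n = 247·19/595 = 7.8874
Stratum 3 (High): n = 802; a·d/n = 76·360/802 = 34.1147; b·c/n = 319·47/802 = 18.6945
OR_MH = (42.1479 + 27.1261 + 34.1147) / (23.5264 + 7.8874 + 18.6945) = 103.3887 / 50.1083 = 2.06330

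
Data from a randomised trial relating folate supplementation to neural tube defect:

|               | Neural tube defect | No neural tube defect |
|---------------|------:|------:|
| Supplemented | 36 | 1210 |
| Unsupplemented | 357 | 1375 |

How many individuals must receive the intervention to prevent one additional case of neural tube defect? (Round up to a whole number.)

6

Risk in treated group = 36/1246 = 0.02889; risk in control = 357/1732 = 0.20612.
Absolute risk reduction = 0.20612 − 0.02889 = 0.17723
NNT = 1 / ARR = 1 / 0.17723 = 5.642 → round up → 6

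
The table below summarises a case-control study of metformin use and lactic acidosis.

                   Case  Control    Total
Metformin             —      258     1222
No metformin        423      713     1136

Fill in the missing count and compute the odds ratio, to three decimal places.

The missing cell is in the exposed row: 1222 − 258 = 964.
So a = 964, b = 258, c = 423, d = 713.
OR = (a·d)/(b·c) = (964 × 713) / (258 × 423) = 687332 / 109134 = 6.29806

6.298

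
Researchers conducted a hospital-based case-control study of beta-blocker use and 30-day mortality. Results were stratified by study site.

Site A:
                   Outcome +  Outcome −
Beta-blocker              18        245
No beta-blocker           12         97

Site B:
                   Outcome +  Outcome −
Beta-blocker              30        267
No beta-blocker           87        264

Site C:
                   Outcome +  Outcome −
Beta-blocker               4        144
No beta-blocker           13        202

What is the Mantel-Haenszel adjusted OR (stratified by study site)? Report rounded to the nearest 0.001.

OR_MH = Σ(aᵢdᵢ/nᵢ) / Σ(bᵢcᵢ/nᵢ), where nᵢ is the stratum total.
Stratum 1 (Site A): n = 372; a·d/n = 18·97/372 = 4.6935; b·c/n = 245·12/372 = 7.9032
Stratum 2 (Site B): n = 648; a·d/n = 30·264/648 = 12.2222; b·c/n = 267·87/648 = 35.8472
Stratum 3 (Site C): n = 363; a·d/n = 4·202/363 = 2.2259; b·c/n = 144·13/363 = 5.1570
OR_MH = (4.6935 + 12.2222 + 2.2259) / (7.9032 + 35.8472 + 5.1570) = 19.1417 / 48.9075 = 0.39139

0.391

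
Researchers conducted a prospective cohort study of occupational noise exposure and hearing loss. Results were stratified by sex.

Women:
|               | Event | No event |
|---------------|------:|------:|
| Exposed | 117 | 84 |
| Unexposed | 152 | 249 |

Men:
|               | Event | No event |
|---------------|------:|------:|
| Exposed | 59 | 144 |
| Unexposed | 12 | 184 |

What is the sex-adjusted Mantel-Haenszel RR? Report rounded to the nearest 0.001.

1.880

RR_MH = Σ(aᵢ·n₀ᵢ/nᵢ) / Σ(cᵢ·n₁ᵢ/nᵢ), with n₁ᵢ = aᵢ+bᵢ (exposed), n₀ᵢ = cᵢ+dᵢ (unexposed), nᵢ = n₁ᵢ+n₀ᵢ.
Stratum 1 (Women): n₁ = 201, n₀ = 401, n = 602; a·n₀/n = 117·401/602 = 77.9352; c·n₁/n = 152·201/602 = 50.7508
Stratum 2 (Men): n₁ = 203, n₀ = 196, n = 399; a·n₀/n = 59·196/399 = 28.9825; c·n₁/n = 12·203/399 = 6.1053
RR_MH = (77.9352 + 28.9825) / (50.7508 + 6.1053) = 106.9177 / 56.8561 = 1.88050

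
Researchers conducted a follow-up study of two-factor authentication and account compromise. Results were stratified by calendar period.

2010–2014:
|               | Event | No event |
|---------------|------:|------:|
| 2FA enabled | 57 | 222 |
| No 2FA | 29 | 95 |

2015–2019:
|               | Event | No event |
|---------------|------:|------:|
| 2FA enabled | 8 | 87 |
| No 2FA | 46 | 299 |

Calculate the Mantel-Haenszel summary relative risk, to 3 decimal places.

RR_MH = Σ(aᵢ·n₀ᵢ/nᵢ) / Σ(cᵢ·n₁ᵢ/nᵢ), with n₁ᵢ = aᵢ+bᵢ (exposed), n₀ᵢ = cᵢ+dᵢ (unexposed), nᵢ = n₁ᵢ+n₀ᵢ.
Stratum 1 (2010–2014): n₁ = 279, n₀ = 124, n = 403; a·n₀/n = 57·124/403 = 17.5385; c·n₁/n = 29·279/403 = 20.0769
Stratum 2 (2015–2019): n₁ = 95, n₀ = 345, n = 440; a·n₀/n = 8·345/440 = 6.2727; c·n₁/n = 46·95/440 = 9.9318
RR_MH = (17.5385 + 6.2727) / (20.0769 + 9.9318) = 23.8112 / 30.0087 = 0.79348

0.793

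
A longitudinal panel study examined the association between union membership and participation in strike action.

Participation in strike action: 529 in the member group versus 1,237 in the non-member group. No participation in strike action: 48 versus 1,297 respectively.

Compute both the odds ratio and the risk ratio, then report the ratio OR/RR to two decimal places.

6.15

From the description: a = 529, b = 48, c = 1237, d = 1297.
OR = (529·1297)/(48·1237) = 686113/59376 = 11.55539
Risk in exposed = 529/577 = 0.91681; risk in unexposed = 1237/2534 = 0.48816; RR = 1.87809
OR/RR = 11.55539 / 1.87809 = 6.15273
The outcome is not rare, so the OR lies further from 1 than the RR.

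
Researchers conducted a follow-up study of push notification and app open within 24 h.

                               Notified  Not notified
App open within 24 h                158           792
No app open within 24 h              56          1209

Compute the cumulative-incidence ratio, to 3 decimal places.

Reading the table with exposure as columns: a = 158 (Notified, case), b = 56 (Notified, non-case), c = 792 (Not notified, case), d = 1209.
Risk in exposed = 158/214 = 0.73832; risk in unexposed = 792/2001 = 0.39580.
RR = 0.73832 / 0.39580 = 1.86537
The risk among the exposed is 1.87 times that among the unexposed.

1.865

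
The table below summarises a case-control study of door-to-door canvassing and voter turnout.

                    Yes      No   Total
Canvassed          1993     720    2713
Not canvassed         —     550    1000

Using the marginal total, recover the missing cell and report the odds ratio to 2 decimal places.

3.38

The missing cell is in the unexposed row: 1000 − 550 = 450.
So a = 1993, b = 720, c = 450, d = 550.
OR = (a·d)/(b·c) = (1993 × 550) / (720 × 450) = 1096150 / 324000 = 3.38318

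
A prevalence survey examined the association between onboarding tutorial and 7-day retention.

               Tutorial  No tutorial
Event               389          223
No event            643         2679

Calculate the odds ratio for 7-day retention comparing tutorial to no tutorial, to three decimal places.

7.268

Reading the table with exposure as columns: a = 389 (Tutorial, case), b = 643 (Tutorial, non-case), c = 223 (No tutorial, case), d = 2679.
OR = (a·d)/(b·c) = (389 × 2679) / (643 × 223) = 1042131 / 143389 = 7.26786
The odds of 7-day retention are about 7.27 times as high in the tutorial group.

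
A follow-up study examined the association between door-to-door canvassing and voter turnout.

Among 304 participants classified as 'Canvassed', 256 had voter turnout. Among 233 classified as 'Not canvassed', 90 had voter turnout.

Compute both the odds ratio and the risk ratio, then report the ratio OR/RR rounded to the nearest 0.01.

From the description: a = 256, b = 48, c = 90, d = 143.
OR = (256·143)/(48·90) = 36608/4320 = 8.47407
Risk in exposed = 256/304 = 0.84211; risk in unexposed = 90/233 = 0.38627; RR = 2.18012
OR/RR = 8.47407 / 2.18012 = 3.88698
The outcome is not rare, so the OR lies further from 1 than the RR.

3.89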